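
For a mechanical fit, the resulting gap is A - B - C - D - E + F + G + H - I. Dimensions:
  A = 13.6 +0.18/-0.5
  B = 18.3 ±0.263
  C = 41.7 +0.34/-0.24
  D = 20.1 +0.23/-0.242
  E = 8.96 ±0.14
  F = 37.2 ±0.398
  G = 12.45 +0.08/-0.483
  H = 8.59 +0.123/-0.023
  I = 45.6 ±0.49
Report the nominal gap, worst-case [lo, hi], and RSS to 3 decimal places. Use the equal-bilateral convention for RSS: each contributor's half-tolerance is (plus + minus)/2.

Stack each dimension's contribution:
  +A: nom +13.600 → Σnom=13.600; wc +0.180/-0.500 → slack +0.180/-0.500; half-tol=0.340, Σhalf²=0.115600
  -B: nom -18.300 → Σnom=-4.700; wc +0.263/-0.263 → slack +0.443/-0.763; half-tol=0.263, Σhalf²=0.184769
  -C: nom -41.700 → Σnom=-46.400; wc +0.240/-0.340 → slack +0.683/-1.103; half-tol=0.290, Σhalf²=0.268869
  -D: nom -20.100 → Σnom=-66.500; wc +0.242/-0.230 → slack +0.925/-1.333; half-tol=0.236, Σhalf²=0.324565
  -E: nom -8.960 → Σnom=-75.460; wc +0.140/-0.140 → slack +1.065/-1.473; half-tol=0.140, Σhalf²=0.344165
  +F: nom +37.200 → Σnom=-38.260; wc +0.398/-0.398 → slack +1.463/-1.871; half-tol=0.398, Σhalf²=0.502569
  +G: nom +12.450 → Σnom=-25.810; wc +0.080/-0.483 → slack +1.543/-2.354; half-tol=0.281, Σhalf²=0.581811
  +H: nom +8.590 → Σnom=-17.220; wc +0.123/-0.023 → slack +1.666/-2.377; half-tol=0.073, Σhalf²=0.587140
  -I: nom -45.600 → Σnom=-62.820; wc +0.490/-0.490 → slack +2.156/-2.867; half-tol=0.490, Σhalf²=0.827240
Nominal = -62.820. Worst-case = [-62.820 - 2.867, -62.820 + 2.156] = [-65.687, -60.664]. RSS = √0.827240 = 0.910.

nominal=-62.820 wc=[-65.687,-60.664] rss=0.910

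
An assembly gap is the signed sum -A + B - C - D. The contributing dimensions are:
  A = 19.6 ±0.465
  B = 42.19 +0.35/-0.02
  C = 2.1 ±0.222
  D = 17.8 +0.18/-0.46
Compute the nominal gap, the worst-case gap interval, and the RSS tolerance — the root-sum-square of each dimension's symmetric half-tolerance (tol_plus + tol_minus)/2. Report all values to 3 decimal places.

Stack each dimension's contribution:
  -A: nom -19.600 → Σnom=-19.600; wc +0.465/-0.465 → slack +0.465/-0.465; half-tol=0.465, Σhalf²=0.216225
  +B: nom +42.190 → Σnom=22.590; wc +0.350/-0.020 → slack +0.815/-0.485; half-tol=0.185, Σhalf²=0.250450
  -C: nom -2.100 → Σnom=20.490; wc +0.222/-0.222 → slack +1.037/-0.707; half-tol=0.222, Σhalf²=0.299734
  -D: nom -17.800 → Σnom=2.690; wc +0.460/-0.180 → slack +1.497/-0.887; half-tol=0.320, Σhalf²=0.402134
Nominal = 2.690. Worst-case = [2.690 - 0.887, 2.690 + 1.497] = [1.803, 4.187]. RSS = √0.402134 = 0.634.

nominal=2.690 wc=[1.803,4.187] rss=0.634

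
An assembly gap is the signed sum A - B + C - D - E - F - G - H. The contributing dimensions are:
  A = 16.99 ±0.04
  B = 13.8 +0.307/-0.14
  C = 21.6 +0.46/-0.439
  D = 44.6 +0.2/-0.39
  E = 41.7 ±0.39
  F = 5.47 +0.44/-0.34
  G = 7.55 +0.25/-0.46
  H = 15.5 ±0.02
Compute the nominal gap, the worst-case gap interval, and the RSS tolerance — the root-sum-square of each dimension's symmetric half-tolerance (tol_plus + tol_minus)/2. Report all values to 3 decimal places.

Stack each dimension's contribution:
  +A: nom +16.990 → Σnom=16.990; wc +0.040/-0.040 → slack +0.040/-0.040; half-tol=0.040, Σhalf²=0.001600
  -B: nom -13.800 → Σnom=3.190; wc +0.140/-0.307 → slack +0.180/-0.347; half-tol=0.224, Σhalf²=0.051552
  +C: nom +21.600 → Σnom=24.790; wc +0.460/-0.439 → slack +0.640/-0.786; half-tol=0.450, Σhalf²=0.253603
  -D: nom -44.600 → Σnom=-19.810; wc +0.390/-0.200 → slack +1.030/-0.986; half-tol=0.295, Σhalf²=0.340628
  -E: nom -41.700 → Σnom=-61.510; wc +0.390/-0.390 → slack +1.420/-1.376; half-tol=0.390, Σhalf²=0.492728
  -F: nom -5.470 → Σnom=-66.980; wc +0.340/-0.440 → slack +1.760/-1.816; half-tol=0.390, Σhalf²=0.644828
  -G: nom -7.550 → Σnom=-74.530; wc +0.460/-0.250 → slack +2.220/-2.066; half-tol=0.355, Σhalf²=0.770853
  -H: nom -15.500 → Σnom=-90.030; wc +0.020/-0.020 → slack +2.240/-2.086; half-tol=0.020, Σhalf²=0.771253
Nominal = -90.030. Worst-case = [-90.030 - 2.086, -90.030 + 2.240] = [-92.116, -87.790]. RSS = √0.771253 = 0.878.

nominal=-90.030 wc=[-92.116,-87.790] rss=0.878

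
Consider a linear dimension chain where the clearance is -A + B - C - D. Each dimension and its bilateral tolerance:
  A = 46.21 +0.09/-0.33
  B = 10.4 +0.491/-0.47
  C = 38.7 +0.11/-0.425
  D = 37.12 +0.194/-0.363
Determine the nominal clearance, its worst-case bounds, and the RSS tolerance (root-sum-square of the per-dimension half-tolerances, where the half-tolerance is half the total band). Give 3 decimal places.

nominal=-111.630 wc=[-112.494,-110.021] rss=0.651

Stack each dimension's contribution:
  -A: nom -46.210 → Σnom=-46.210; wc +0.330/-0.090 → slack +0.330/-0.090; half-tol=0.210, Σhalf²=0.044100
  +B: nom +10.400 → Σnom=-35.810; wc +0.491/-0.470 → slack +0.821/-0.560; half-tol=0.480, Σhalf²=0.274980
  -C: nom -38.700 → Σnom=-74.510; wc +0.425/-0.110 → slack +1.246/-0.670; half-tol=0.268, Σhalf²=0.346536
  -D: nom -37.120 → Σnom=-111.630; wc +0.363/-0.194 → slack +1.609/-0.864; half-tol=0.278, Σhalf²=0.424099
Nominal = -111.630. Worst-case = [-111.630 - 0.864, -111.630 + 1.609] = [-112.494, -110.021]. RSS = √0.424099 = 0.651.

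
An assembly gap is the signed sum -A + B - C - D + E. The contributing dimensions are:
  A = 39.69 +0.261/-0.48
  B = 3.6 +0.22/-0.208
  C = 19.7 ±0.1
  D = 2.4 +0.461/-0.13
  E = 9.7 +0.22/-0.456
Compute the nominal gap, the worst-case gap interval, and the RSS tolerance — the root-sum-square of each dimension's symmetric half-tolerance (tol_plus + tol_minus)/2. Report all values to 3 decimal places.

nominal=-48.490 wc=[-49.976,-47.340] rss=0.628

Stack each dimension's contribution:
  -A: nom -39.690 → Σnom=-39.690; wc +0.480/-0.261 → slack +0.480/-0.261; half-tol=0.370, Σhalf²=0.137270
  +B: nom +3.600 → Σnom=-36.090; wc +0.220/-0.208 → slack +0.700/-0.469; half-tol=0.214, Σhalf²=0.183066
  -C: nom -19.700 → Σnom=-55.790; wc +0.100/-0.100 → slack +0.800/-0.569; half-tol=0.100, Σhalf²=0.193066
  -D: nom -2.400 → Σnom=-58.190; wc +0.130/-0.461 → slack +0.930/-1.030; half-tol=0.295, Σhalf²=0.280386
  +E: nom +9.700 → Σnom=-48.490; wc +0.220/-0.456 → slack +1.150/-1.486; half-tol=0.338, Σhalf²=0.394630
Nominal = -48.490. Worst-case = [-48.490 - 1.486, -48.490 + 1.150] = [-49.976, -47.340]. RSS = √0.394630 = 0.628.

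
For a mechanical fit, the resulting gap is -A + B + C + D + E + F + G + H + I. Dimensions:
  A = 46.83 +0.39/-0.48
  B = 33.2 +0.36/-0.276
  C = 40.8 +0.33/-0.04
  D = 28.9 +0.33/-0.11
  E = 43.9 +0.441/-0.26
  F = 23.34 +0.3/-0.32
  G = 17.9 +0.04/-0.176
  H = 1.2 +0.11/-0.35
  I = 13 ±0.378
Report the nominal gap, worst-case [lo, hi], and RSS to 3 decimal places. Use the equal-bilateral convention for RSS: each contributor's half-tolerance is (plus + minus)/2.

Stack each dimension's contribution:
  -A: nom -46.830 → Σnom=-46.830; wc +0.480/-0.390 → slack +0.480/-0.390; half-tol=0.435, Σhalf²=0.189225
  +B: nom +33.200 → Σnom=-13.630; wc +0.360/-0.276 → slack +0.840/-0.666; half-tol=0.318, Σhalf²=0.290349
  +C: nom +40.800 → Σnom=27.170; wc +0.330/-0.040 → slack +1.170/-0.706; half-tol=0.185, Σhalf²=0.324574
  +D: nom +28.900 → Σnom=56.070; wc +0.330/-0.110 → slack +1.500/-0.816; half-tol=0.220, Σhalf²=0.372974
  +E: nom +43.900 → Σnom=99.970; wc +0.441/-0.260 → slack +1.941/-1.076; half-tol=0.351, Σhalf²=0.495824
  +F: nom +23.340 → Σnom=123.310; wc +0.300/-0.320 → slack +2.241/-1.396; half-tol=0.310, Σhalf²=0.591924
  +G: nom +17.900 → Σnom=141.210; wc +0.040/-0.176 → slack +2.281/-1.572; half-tol=0.108, Σhalf²=0.603588
  +H: nom +1.200 → Σnom=142.410; wc +0.110/-0.350 → slack +2.391/-1.922; half-tol=0.230, Σhalf²=0.656488
  +I: nom +13.000 → Σnom=155.410; wc +0.378/-0.378 → slack +2.769/-2.300; half-tol=0.378, Σhalf²=0.799372
Nominal = 155.410. Worst-case = [155.410 - 2.300, 155.410 + 2.769] = [153.110, 158.179]. RSS = √0.799372 = 0.894.

nominal=155.410 wc=[153.110,158.179] rss=0.894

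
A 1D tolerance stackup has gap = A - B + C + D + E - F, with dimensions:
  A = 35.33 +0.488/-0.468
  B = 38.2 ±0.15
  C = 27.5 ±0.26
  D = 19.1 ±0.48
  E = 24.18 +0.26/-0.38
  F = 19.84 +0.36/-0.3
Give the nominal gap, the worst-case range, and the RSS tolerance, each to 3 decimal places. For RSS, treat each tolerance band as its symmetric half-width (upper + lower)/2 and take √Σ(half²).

nominal=48.070 wc=[45.972,50.008] rss=0.872

Stack each dimension's contribution:
  +A: nom +35.330 → Σnom=35.330; wc +0.488/-0.468 → slack +0.488/-0.468; half-tol=0.478, Σhalf²=0.228484
  -B: nom -38.200 → Σnom=-2.870; wc +0.150/-0.150 → slack +0.638/-0.618; half-tol=0.150, Σhalf²=0.250984
  +C: nom +27.500 → Σnom=24.630; wc +0.260/-0.260 → slack +0.898/-0.878; half-tol=0.260, Σhalf²=0.318584
  +D: nom +19.100 → Σnom=43.730; wc +0.480/-0.480 → slack +1.378/-1.358; half-tol=0.480, Σhalf²=0.548984
  +E: nom +24.180 → Σnom=67.910; wc +0.260/-0.380 → slack +1.638/-1.738; half-tol=0.320, Σhalf²=0.651384
  -F: nom -19.840 → Σnom=48.070; wc +0.300/-0.360 → slack +1.938/-2.098; half-tol=0.330, Σhalf²=0.760284
Nominal = 48.070. Worst-case = [48.070 - 2.098, 48.070 + 1.938] = [45.972, 50.008]. RSS = √0.760284 = 0.872.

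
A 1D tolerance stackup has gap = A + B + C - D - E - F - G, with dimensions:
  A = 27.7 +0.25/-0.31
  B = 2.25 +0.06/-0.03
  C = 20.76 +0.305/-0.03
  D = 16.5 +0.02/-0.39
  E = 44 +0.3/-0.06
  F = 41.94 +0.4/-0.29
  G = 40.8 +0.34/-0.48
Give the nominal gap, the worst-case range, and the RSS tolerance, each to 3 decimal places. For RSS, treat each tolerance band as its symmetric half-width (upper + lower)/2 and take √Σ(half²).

nominal=-92.530 wc=[-93.960,-90.695] rss=0.686

Stack each dimension's contribution:
  +A: nom +27.700 → Σnom=27.700; wc +0.250/-0.310 → slack +0.250/-0.310; half-tol=0.280, Σhalf²=0.078400
  +B: nom +2.250 → Σnom=29.950; wc +0.060/-0.030 → slack +0.310/-0.340; half-tol=0.045, Σhalf²=0.080425
  +C: nom +20.760 → Σnom=50.710; wc +0.305/-0.030 → slack +0.615/-0.370; half-tol=0.167, Σhalf²=0.108481
  -D: nom -16.500 → Σnom=34.210; wc +0.390/-0.020 → slack +1.005/-0.390; half-tol=0.205, Σhalf²=0.150506
  -E: nom -44.000 → Σnom=-9.790; wc +0.060/-0.300 → slack +1.065/-0.690; half-tol=0.180, Σhalf²=0.182906
  -F: nom -41.940 → Σnom=-51.730; wc +0.290/-0.400 → slack +1.355/-1.090; half-tol=0.345, Σhalf²=0.301931
  -G: nom -40.800 → Σnom=-92.530; wc +0.480/-0.340 → slack +1.835/-1.430; half-tol=0.410, Σhalf²=0.470031
Nominal = -92.530. Worst-case = [-92.530 - 1.430, -92.530 + 1.835] = [-93.960, -90.695]. RSS = √0.470031 = 0.686.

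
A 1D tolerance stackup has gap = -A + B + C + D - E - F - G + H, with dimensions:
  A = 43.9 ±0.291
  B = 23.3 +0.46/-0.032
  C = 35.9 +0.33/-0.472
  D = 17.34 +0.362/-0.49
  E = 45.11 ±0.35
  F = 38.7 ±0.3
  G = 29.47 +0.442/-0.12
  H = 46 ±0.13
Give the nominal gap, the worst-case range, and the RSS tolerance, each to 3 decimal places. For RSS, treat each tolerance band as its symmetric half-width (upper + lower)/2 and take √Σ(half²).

Stack each dimension's contribution:
  -A: nom -43.900 → Σnom=-43.900; wc +0.291/-0.291 → slack +0.291/-0.291; half-tol=0.291, Σhalf²=0.084681
  +B: nom +23.300 → Σnom=-20.600; wc +0.460/-0.032 → slack +0.751/-0.323; half-tol=0.246, Σhalf²=0.145197
  +C: nom +35.900 → Σnom=15.300; wc +0.330/-0.472 → slack +1.081/-0.795; half-tol=0.401, Σhalf²=0.305998
  +D: nom +17.340 → Σnom=32.640; wc +0.362/-0.490 → slack +1.443/-1.285; half-tol=0.426, Σhalf²=0.487474
  -E: nom -45.110 → Σnom=-12.470; wc +0.350/-0.350 → slack +1.793/-1.635; half-tol=0.350, Σhalf²=0.609974
  -F: nom -38.700 → Σnom=-51.170; wc +0.300/-0.300 → slack +2.093/-1.935; half-tol=0.300, Σhalf²=0.699974
  -G: nom -29.470 → Σnom=-80.640; wc +0.120/-0.442 → slack +2.213/-2.377; half-tol=0.281, Σhalf²=0.778935
  +H: nom +46.000 → Σnom=-34.640; wc +0.130/-0.130 → slack +2.343/-2.507; half-tol=0.130, Σhalf²=0.795835
Nominal = -34.640. Worst-case = [-34.640 - 2.507, -34.640 + 2.343] = [-37.147, -32.297]. RSS = √0.795835 = 0.892.

nominal=-34.640 wc=[-37.147,-32.297] rss=0.892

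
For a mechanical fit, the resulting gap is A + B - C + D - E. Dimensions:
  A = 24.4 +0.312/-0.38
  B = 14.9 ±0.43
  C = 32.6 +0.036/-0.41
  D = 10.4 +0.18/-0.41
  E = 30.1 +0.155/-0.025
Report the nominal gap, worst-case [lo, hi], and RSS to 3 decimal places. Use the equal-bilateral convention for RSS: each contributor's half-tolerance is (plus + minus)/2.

nominal=-13.000 wc=[-14.411,-11.643] rss=0.670

Stack each dimension's contribution:
  +A: nom +24.400 → Σnom=24.400; wc +0.312/-0.380 → slack +0.312/-0.380; half-tol=0.346, Σhalf²=0.119716
  +B: nom +14.900 → Σnom=39.300; wc +0.430/-0.430 → slack +0.742/-0.810; half-tol=0.430, Σhalf²=0.304616
  -C: nom -32.600 → Σnom=6.700; wc +0.410/-0.036 → slack +1.152/-0.846; half-tol=0.223, Σhalf²=0.354345
  +D: nom +10.400 → Σnom=17.100; wc +0.180/-0.410 → slack +1.332/-1.256; half-tol=0.295, Σhalf²=0.441370
  -E: nom -30.100 → Σnom=-13.000; wc +0.025/-0.155 → slack +1.357/-1.411; half-tol=0.090, Σhalf²=0.449470
Nominal = -13.000. Worst-case = [-13.000 - 1.411, -13.000 + 1.357] = [-14.411, -11.643]. RSS = √0.449470 = 0.670.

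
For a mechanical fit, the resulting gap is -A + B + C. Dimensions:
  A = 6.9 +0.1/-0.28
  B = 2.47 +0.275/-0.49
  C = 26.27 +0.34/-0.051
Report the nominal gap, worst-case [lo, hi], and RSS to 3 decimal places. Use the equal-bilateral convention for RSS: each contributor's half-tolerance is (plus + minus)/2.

nominal=21.840 wc=[21.199,22.735] rss=0.470

Stack each dimension's contribution:
  -A: nom -6.900 → Σnom=-6.900; wc +0.280/-0.100 → slack +0.280/-0.100; half-tol=0.190, Σhalf²=0.036100
  +B: nom +2.470 → Σnom=-4.430; wc +0.275/-0.490 → slack +0.555/-0.590; half-tol=0.383, Σhalf²=0.182406
  +C: nom +26.270 → Σnom=21.840; wc +0.340/-0.051 → slack +0.895/-0.641; half-tol=0.196, Σhalf²=0.220627
Nominal = 21.840. Worst-case = [21.840 - 0.641, 21.840 + 0.895] = [21.199, 22.735]. RSS = √0.220627 = 0.470.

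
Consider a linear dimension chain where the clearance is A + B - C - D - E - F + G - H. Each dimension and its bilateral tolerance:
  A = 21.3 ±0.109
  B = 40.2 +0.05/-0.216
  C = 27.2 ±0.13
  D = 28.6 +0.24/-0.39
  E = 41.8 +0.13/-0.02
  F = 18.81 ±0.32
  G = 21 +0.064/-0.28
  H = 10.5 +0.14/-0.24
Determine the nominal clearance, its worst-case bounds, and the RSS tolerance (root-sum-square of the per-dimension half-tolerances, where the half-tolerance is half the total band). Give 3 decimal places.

Stack each dimension's contribution:
  +A: nom +21.300 → Σnom=21.300; wc +0.109/-0.109 → slack +0.109/-0.109; half-tol=0.109, Σhalf²=0.011881
  +B: nom +40.200 → Σnom=61.500; wc +0.050/-0.216 → slack +0.159/-0.325; half-tol=0.133, Σhalf²=0.029570
  -C: nom -27.200 → Σnom=34.300; wc +0.130/-0.130 → slack +0.289/-0.455; half-tol=0.130, Σhalf²=0.046470
  -D: nom -28.600 → Σnom=5.700; wc +0.390/-0.240 → slack +0.679/-0.695; half-tol=0.315, Σhalf²=0.145695
  -E: nom -41.800 → Σnom=-36.100; wc +0.020/-0.130 → slack +0.699/-0.825; half-tol=0.075, Σhalf²=0.151320
  -F: nom -18.810 → Σnom=-54.910; wc +0.320/-0.320 → slack +1.019/-1.145; half-tol=0.320, Σhalf²=0.253720
  +G: nom +21.000 → Σnom=-33.910; wc +0.064/-0.280 → slack +1.083/-1.425; half-tol=0.172, Σhalf²=0.283304
  -H: nom -10.500 → Σnom=-44.410; wc +0.240/-0.140 → slack +1.323/-1.565; half-tol=0.190, Σhalf²=0.319404
Nominal = -44.410. Worst-case = [-44.410 - 1.565, -44.410 + 1.323] = [-45.975, -43.087]. RSS = √0.319404 = 0.565.

nominal=-44.410 wc=[-45.975,-43.087] rss=0.565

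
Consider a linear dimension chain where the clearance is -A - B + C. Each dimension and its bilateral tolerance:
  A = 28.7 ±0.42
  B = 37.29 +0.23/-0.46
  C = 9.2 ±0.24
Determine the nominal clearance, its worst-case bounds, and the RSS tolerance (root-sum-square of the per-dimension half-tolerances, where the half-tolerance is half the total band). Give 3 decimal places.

nominal=-56.790 wc=[-57.680,-55.670] rss=0.594

Stack each dimension's contribution:
  -A: nom -28.700 → Σnom=-28.700; wc +0.420/-0.420 → slack +0.420/-0.420; half-tol=0.420, Σhalf²=0.176400
  -B: nom -37.290 → Σnom=-65.990; wc +0.460/-0.230 → slack +0.880/-0.650; half-tol=0.345, Σhalf²=0.295425
  +C: nom +9.200 → Σnom=-56.790; wc +0.240/-0.240 → slack +1.120/-0.890; half-tol=0.240, Σhalf²=0.353025
Nominal = -56.790. Worst-case = [-56.790 - 0.890, -56.790 + 1.120] = [-57.680, -55.670]. RSS = √0.353025 = 0.594.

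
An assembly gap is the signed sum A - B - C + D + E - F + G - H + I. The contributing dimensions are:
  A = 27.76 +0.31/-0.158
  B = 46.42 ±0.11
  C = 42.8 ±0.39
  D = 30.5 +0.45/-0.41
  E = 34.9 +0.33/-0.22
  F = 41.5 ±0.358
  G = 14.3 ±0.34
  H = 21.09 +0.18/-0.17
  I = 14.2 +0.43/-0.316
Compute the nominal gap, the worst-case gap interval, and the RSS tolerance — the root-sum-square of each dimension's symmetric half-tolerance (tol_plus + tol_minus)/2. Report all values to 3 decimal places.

Stack each dimension's contribution:
  +A: nom +27.760 → Σnom=27.760; wc +0.310/-0.158 → slack +0.310/-0.158; half-tol=0.234, Σhalf²=0.054756
  -B: nom -46.420 → Σnom=-18.660; wc +0.110/-0.110 → slack +0.420/-0.268; half-tol=0.110, Σhalf²=0.066856
  -C: nom -42.800 → Σnom=-61.460; wc +0.390/-0.390 → slack +0.810/-0.658; half-tol=0.390, Σhalf²=0.218956
  +D: nom +30.500 → Σnom=-30.960; wc +0.450/-0.410 → slack +1.260/-1.068; half-tol=0.430, Σhalf²=0.403856
  +E: nom +34.900 → Σnom=3.940; wc +0.330/-0.220 → slack +1.590/-1.288; half-tol=0.275, Σhalf²=0.479481
  -F: nom -41.500 → Σnom=-37.560; wc +0.358/-0.358 → slack +1.948/-1.646; half-tol=0.358, Σhalf²=0.607645
  +G: nom +14.300 → Σnom=-23.260; wc +0.340/-0.340 → slack +2.288/-1.986; half-tol=0.340, Σhalf²=0.723245
  -H: nom -21.090 → Σnom=-44.350; wc +0.170/-0.180 → slack +2.458/-2.166; half-tol=0.175, Σhalf²=0.753870
  +I: nom +14.200 → Σnom=-30.150; wc +0.430/-0.316 → slack +2.888/-2.482; half-tol=0.373, Σhalf²=0.892999
Nominal = -30.150. Worst-case = [-30.150 - 2.482, -30.150 + 2.888] = [-32.632, -27.262]. RSS = √0.892999 = 0.945.

nominal=-30.150 wc=[-32.632,-27.262] rss=0.945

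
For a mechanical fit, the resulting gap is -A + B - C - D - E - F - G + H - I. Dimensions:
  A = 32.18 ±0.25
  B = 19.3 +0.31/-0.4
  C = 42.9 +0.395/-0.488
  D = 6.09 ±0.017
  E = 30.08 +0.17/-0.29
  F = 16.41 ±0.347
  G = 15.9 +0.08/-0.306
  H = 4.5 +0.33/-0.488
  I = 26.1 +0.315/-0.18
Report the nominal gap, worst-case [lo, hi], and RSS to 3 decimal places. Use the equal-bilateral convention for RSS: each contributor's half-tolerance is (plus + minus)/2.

Stack each dimension's contribution:
  -A: nom -32.180 → Σnom=-32.180; wc +0.250/-0.250 → slack +0.250/-0.250; half-tol=0.250, Σhalf²=0.062500
  +B: nom +19.300 → Σnom=-12.880; wc +0.310/-0.400 → slack +0.560/-0.650; half-tol=0.355, Σhalf²=0.188525
  -C: nom -42.900 → Σnom=-55.780; wc +0.488/-0.395 → slack +1.048/-1.045; half-tol=0.442, Σhalf²=0.383447
  -D: nom -6.090 → Σnom=-61.870; wc +0.017/-0.017 → slack +1.065/-1.062; half-tol=0.017, Σhalf²=0.383736
  -E: nom -30.080 → Σnom=-91.950; wc +0.290/-0.170 → slack +1.355/-1.232; half-tol=0.230, Σhalf²=0.436636
  -F: nom -16.410 → Σnom=-108.360; wc +0.347/-0.347 → slack +1.702/-1.579; half-tol=0.347, Σhalf²=0.557045
  -G: nom -15.900 → Σnom=-124.260; wc +0.306/-0.080 → slack +2.008/-1.659; half-tol=0.193, Σhalf²=0.594294
  +H: nom +4.500 → Σnom=-119.760; wc +0.330/-0.488 → slack +2.338/-2.147; half-tol=0.409, Σhalf²=0.761575
  -I: nom -26.100 → Σnom=-145.860; wc +0.180/-0.315 → slack +2.518/-2.462; half-tol=0.247, Σhalf²=0.822832
Nominal = -145.860. Worst-case = [-145.860 - 2.462, -145.860 + 2.518] = [-148.322, -143.342]. RSS = √0.822832 = 0.907.

nominal=-145.860 wc=[-148.322,-143.342] rss=0.907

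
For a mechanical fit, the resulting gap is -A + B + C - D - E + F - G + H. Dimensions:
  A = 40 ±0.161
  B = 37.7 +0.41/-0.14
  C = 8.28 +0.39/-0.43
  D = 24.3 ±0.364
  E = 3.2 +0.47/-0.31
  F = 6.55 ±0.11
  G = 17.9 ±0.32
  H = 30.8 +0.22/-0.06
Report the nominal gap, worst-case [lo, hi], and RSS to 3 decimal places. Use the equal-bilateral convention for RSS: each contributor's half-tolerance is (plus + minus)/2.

Stack each dimension's contribution:
  -A: nom -40.000 → Σnom=-40.000; wc +0.161/-0.161 → slack +0.161/-0.161; half-tol=0.161, Σhalf²=0.025921
  +B: nom +37.700 → Σnom=-2.300; wc +0.410/-0.140 → slack +0.571/-0.301; half-tol=0.275, Σhalf²=0.101546
  +C: nom +8.280 → Σnom=5.980; wc +0.390/-0.430 → slack +0.961/-0.731; half-tol=0.410, Σhalf²=0.269646
  -D: nom -24.300 → Σnom=-18.320; wc +0.364/-0.364 → slack +1.325/-1.095; half-tol=0.364, Σhalf²=0.402142
  -E: nom -3.200 → Σnom=-21.520; wc +0.310/-0.470 → slack +1.635/-1.565; half-tol=0.390, Σhalf²=0.554242
  +F: nom +6.550 → Σnom=-14.970; wc +0.110/-0.110 → slack +1.745/-1.675; half-tol=0.110, Σhalf²=0.566342
  -G: nom -17.900 → Σnom=-32.870; wc +0.320/-0.320 → slack +2.065/-1.995; half-tol=0.320, Σhalf²=0.668742
  +H: nom +30.800 → Σnom=-2.070; wc +0.220/-0.060 → slack +2.285/-2.055; half-tol=0.140, Σhalf²=0.688342
Nominal = -2.070. Worst-case = [-2.070 - 2.055, -2.070 + 2.285] = [-4.125, 0.215]. RSS = √0.688342 = 0.830.

nominal=-2.070 wc=[-4.125,0.215] rss=0.830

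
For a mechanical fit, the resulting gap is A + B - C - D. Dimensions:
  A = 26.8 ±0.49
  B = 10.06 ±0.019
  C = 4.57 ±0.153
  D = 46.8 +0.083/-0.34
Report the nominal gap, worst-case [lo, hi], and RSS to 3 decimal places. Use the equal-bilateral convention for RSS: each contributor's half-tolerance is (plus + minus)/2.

Stack each dimension's contribution:
  +A: nom +26.800 → Σnom=26.800; wc +0.490/-0.490 → slack +0.490/-0.490; half-tol=0.490, Σhalf²=0.240100
  +B: nom +10.060 → Σnom=36.860; wc +0.019/-0.019 → slack +0.509/-0.509; half-tol=0.019, Σhalf²=0.240461
  -C: nom -4.570 → Σnom=32.290; wc +0.153/-0.153 → slack +0.662/-0.662; half-tol=0.153, Σhalf²=0.263870
  -D: nom -46.800 → Σnom=-14.510; wc +0.340/-0.083 → slack +1.002/-0.745; half-tol=0.212, Σhalf²=0.308602
Nominal = -14.510. Worst-case = [-14.510 - 0.745, -14.510 + 1.002] = [-15.255, -13.508]. RSS = √0.308602 = 0.556.

nominal=-14.510 wc=[-15.255,-13.508] rss=0.556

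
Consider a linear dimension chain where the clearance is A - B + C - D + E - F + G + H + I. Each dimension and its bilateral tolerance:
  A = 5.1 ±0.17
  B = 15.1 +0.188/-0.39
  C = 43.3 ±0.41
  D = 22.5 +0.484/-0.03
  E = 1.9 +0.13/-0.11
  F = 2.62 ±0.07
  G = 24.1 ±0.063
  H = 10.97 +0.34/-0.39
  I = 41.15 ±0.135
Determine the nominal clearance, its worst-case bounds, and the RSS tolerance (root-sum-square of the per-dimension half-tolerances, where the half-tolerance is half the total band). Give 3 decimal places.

Stack each dimension's contribution:
  +A: nom +5.100 → Σnom=5.100; wc +0.170/-0.170 → slack +0.170/-0.170; half-tol=0.170, Σhalf²=0.028900
  -B: nom -15.100 → Σnom=-10.000; wc +0.390/-0.188 → slack +0.560/-0.358; half-tol=0.289, Σhalf²=0.112421
  +C: nom +43.300 → Σnom=33.300; wc +0.410/-0.410 → slack +0.970/-0.768; half-tol=0.410, Σhalf²=0.280521
  -D: nom -22.500 → Σnom=10.800; wc +0.030/-0.484 → slack +1.000/-1.252; half-tol=0.257, Σhalf²=0.346570
  +E: nom +1.900 → Σnom=12.700; wc +0.130/-0.110 → slack +1.130/-1.362; half-tol=0.120, Σhalf²=0.360970
  -F: nom -2.620 → Σnom=10.080; wc +0.070/-0.070 → slack +1.200/-1.432; half-tol=0.070, Σhalf²=0.365870
  +G: nom +24.100 → Σnom=34.180; wc +0.063/-0.063 → slack +1.263/-1.495; half-tol=0.063, Σhalf²=0.369839
  +H: nom +10.970 → Σnom=45.150; wc +0.340/-0.390 → slack +1.603/-1.885; half-tol=0.365, Σhalf²=0.503064
  +I: nom +41.150 → Σnom=86.300; wc +0.135/-0.135 → slack +1.738/-2.020; half-tol=0.135, Σhalf²=0.521289
Nominal = 86.300. Worst-case = [86.300 - 2.020, 86.300 + 1.738] = [84.280, 88.038]. RSS = √0.521289 = 0.722.

nominal=86.300 wc=[84.280,88.038] rss=0.722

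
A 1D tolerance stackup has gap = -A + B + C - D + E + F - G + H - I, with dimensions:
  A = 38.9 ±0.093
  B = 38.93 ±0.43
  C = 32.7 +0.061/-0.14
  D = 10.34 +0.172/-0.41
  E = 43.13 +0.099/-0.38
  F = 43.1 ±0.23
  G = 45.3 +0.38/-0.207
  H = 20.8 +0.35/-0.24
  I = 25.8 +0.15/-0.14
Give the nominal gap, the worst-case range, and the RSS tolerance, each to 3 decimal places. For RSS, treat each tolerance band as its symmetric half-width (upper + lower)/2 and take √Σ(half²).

nominal=58.320 wc=[56.105,60.340] rss=0.770

Stack each dimension's contribution:
  -A: nom -38.900 → Σnom=-38.900; wc +0.093/-0.093 → slack +0.093/-0.093; half-tol=0.093, Σhalf²=0.008649
  +B: nom +38.930 → Σnom=0.030; wc +0.430/-0.430 → slack +0.523/-0.523; half-tol=0.430, Σhalf²=0.193549
  +C: nom +32.700 → Σnom=32.730; wc +0.061/-0.140 → slack +0.584/-0.663; half-tol=0.101, Σhalf²=0.203649
  -D: nom -10.340 → Σnom=22.390; wc +0.410/-0.172 → slack +0.994/-0.835; half-tol=0.291, Σhalf²=0.288330
  +E: nom +43.130 → Σnom=65.520; wc +0.099/-0.380 → slack +1.093/-1.215; half-tol=0.239, Σhalf²=0.345690
  +F: nom +43.100 → Σnom=108.620; wc +0.230/-0.230 → slack +1.323/-1.445; half-tol=0.230, Σhalf²=0.398590
  -G: nom -45.300 → Σnom=63.320; wc +0.207/-0.380 → slack +1.530/-1.825; half-tol=0.293, Σhalf²=0.484733
  +H: nom +20.800 → Σnom=84.120; wc +0.350/-0.240 → slack +1.880/-2.065; half-tol=0.295, Σhalf²=0.571758
  -I: nom -25.800 → Σnom=58.320; wc +0.140/-0.150 → slack +2.020/-2.215; half-tol=0.145, Σhalf²=0.592783
Nominal = 58.320. Worst-case = [58.320 - 2.215, 58.320 + 2.020] = [56.105, 60.340]. RSS = √0.592783 = 0.770.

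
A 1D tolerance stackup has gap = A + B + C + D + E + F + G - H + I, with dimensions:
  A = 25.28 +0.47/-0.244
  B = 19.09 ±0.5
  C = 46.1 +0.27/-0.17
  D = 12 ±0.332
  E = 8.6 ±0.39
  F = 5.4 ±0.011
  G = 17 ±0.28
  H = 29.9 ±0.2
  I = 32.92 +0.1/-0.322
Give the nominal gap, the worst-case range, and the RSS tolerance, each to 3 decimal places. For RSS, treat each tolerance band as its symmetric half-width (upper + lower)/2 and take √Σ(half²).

Stack each dimension's contribution:
  +A: nom +25.280 → Σnom=25.280; wc +0.470/-0.244 → slack +0.470/-0.244; half-tol=0.357, Σhalf²=0.127449
  +B: nom +19.090 → Σnom=44.370; wc +0.500/-0.500 → slack +0.970/-0.744; half-tol=0.500, Σhalf²=0.377449
  +C: nom +46.100 → Σnom=90.470; wc +0.270/-0.170 → slack +1.240/-0.914; half-tol=0.220, Σhalf²=0.425849
  +D: nom +12.000 → Σnom=102.470; wc +0.332/-0.332 → slack +1.572/-1.246; half-tol=0.332, Σhalf²=0.536073
  +E: nom +8.600 → Σnom=111.070; wc +0.390/-0.390 → slack +1.962/-1.636; half-tol=0.390, Σhalf²=0.688173
  +F: nom +5.400 → Σnom=116.470; wc +0.011/-0.011 → slack +1.973/-1.647; half-tol=0.011, Σhalf²=0.688294
  +G: nom +17.000 → Σnom=133.470; wc +0.280/-0.280 → slack +2.253/-1.927; half-tol=0.280, Σhalf²=0.766694
  -H: nom -29.900 → Σnom=103.570; wc +0.200/-0.200 → slack +2.453/-2.127; half-tol=0.200, Σhalf²=0.806694
  +I: nom +32.920 → Σnom=136.490; wc +0.100/-0.322 → slack +2.553/-2.449; half-tol=0.211, Σhalf²=0.851215
Nominal = 136.490. Worst-case = [136.490 - 2.449, 136.490 + 2.553] = [134.041, 139.043]. RSS = √0.851215 = 0.923.

nominal=136.490 wc=[134.041,139.043] rss=0.923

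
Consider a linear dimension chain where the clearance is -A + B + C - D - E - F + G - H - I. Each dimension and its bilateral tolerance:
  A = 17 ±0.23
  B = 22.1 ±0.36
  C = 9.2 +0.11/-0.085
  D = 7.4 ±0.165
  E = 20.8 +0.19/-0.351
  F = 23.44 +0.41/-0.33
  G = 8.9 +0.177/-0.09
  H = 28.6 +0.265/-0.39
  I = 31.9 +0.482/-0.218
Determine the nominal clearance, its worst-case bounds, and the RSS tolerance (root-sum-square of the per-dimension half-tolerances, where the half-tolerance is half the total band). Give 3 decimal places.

Stack each dimension's contribution:
  -A: nom -17.000 → Σnom=-17.000; wc +0.230/-0.230 → slack +0.230/-0.230; half-tol=0.230, Σhalf²=0.052900
  +B: nom +22.100 → Σnom=5.100; wc +0.360/-0.360 → slack +0.590/-0.590; half-tol=0.360, Σhalf²=0.182500
  +C: nom +9.200 → Σnom=14.300; wc +0.110/-0.085 → slack +0.700/-0.675; half-tol=0.098, Σhalf²=0.192006
  -D: nom -7.400 → Σnom=6.900; wc +0.165/-0.165 → slack +0.865/-0.840; half-tol=0.165, Σhalf²=0.219231
  -E: nom -20.800 → Σnom=-13.900; wc +0.351/-0.190 → slack +1.216/-1.030; half-tol=0.270, Σhalf²=0.292401
  -F: nom -23.440 → Σnom=-37.340; wc +0.330/-0.410 → slack +1.546/-1.440; half-tol=0.370, Σhalf²=0.429302
  +G: nom +8.900 → Σnom=-28.440; wc +0.177/-0.090 → slack +1.723/-1.530; half-tol=0.134, Σhalf²=0.447124
  -H: nom -28.600 → Σnom=-57.040; wc +0.390/-0.265 → slack +2.113/-1.795; half-tol=0.328, Σhalf²=0.554380
  -I: nom -31.900 → Σnom=-88.940; wc +0.218/-0.482 → slack +2.331/-2.277; half-tol=0.350, Σhalf²=0.676880
Nominal = -88.940. Worst-case = [-88.940 - 2.277, -88.940 + 2.331] = [-91.217, -86.609]. RSS = √0.676880 = 0.823.

nominal=-88.940 wc=[-91.217,-86.609] rss=0.823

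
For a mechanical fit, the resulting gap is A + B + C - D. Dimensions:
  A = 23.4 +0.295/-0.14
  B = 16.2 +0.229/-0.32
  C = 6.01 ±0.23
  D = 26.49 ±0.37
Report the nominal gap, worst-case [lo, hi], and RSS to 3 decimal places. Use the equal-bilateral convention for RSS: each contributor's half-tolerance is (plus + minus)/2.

nominal=19.120 wc=[18.060,20.244] rss=0.559

Stack each dimension's contribution:
  +A: nom +23.400 → Σnom=23.400; wc +0.295/-0.140 → slack +0.295/-0.140; half-tol=0.217, Σhalf²=0.047306
  +B: nom +16.200 → Σnom=39.600; wc +0.229/-0.320 → slack +0.524/-0.460; half-tol=0.275, Σhalf²=0.122657
  +C: nom +6.010 → Σnom=45.610; wc +0.230/-0.230 → slack +0.754/-0.690; half-tol=0.230, Σhalf²=0.175557
  -D: nom -26.490 → Σnom=19.120; wc +0.370/-0.370 → slack +1.124/-1.060; half-tol=0.370, Σhalf²=0.312457
Nominal = 19.120. Worst-case = [19.120 - 1.060, 19.120 + 1.124] = [18.060, 20.244]. RSS = √0.312457 = 0.559.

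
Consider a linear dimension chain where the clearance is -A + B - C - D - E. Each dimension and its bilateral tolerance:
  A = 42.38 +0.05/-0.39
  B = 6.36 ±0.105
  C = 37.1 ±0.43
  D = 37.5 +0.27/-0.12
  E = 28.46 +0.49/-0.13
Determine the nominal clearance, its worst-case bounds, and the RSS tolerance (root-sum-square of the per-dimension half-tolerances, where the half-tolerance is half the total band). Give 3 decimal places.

Stack each dimension's contribution:
  -A: nom -42.380 → Σnom=-42.380; wc +0.390/-0.050 → slack +0.390/-0.050; half-tol=0.220, Σhalf²=0.048400
  +B: nom +6.360 → Σnom=-36.020; wc +0.105/-0.105 → slack +0.495/-0.155; half-tol=0.105, Σhalf²=0.059425
  -C: nom -37.100 → Σnom=-73.120; wc +0.430/-0.430 → slack +0.925/-0.585; half-tol=0.430, Σhalf²=0.244325
  -D: nom -37.500 → Σnom=-110.620; wc +0.120/-0.270 → slack +1.045/-0.855; half-tol=0.195, Σhalf²=0.282350
  -E: nom -28.460 → Σnom=-139.080; wc +0.130/-0.490 → slack +1.175/-1.345; half-tol=0.310, Σhalf²=0.378450
Nominal = -139.080. Worst-case = [-139.080 - 1.345, -139.080 + 1.175] = [-140.425, -137.905]. RSS = √0.378450 = 0.615.

nominal=-139.080 wc=[-140.425,-137.905] rss=0.615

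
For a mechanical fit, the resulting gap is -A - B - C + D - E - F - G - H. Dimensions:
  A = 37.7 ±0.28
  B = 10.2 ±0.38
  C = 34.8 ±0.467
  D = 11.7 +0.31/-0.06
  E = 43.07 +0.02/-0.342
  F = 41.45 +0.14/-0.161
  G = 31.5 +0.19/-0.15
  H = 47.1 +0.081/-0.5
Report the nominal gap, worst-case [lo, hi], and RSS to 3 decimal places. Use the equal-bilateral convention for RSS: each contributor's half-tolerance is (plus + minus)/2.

Stack each dimension's contribution:
  -A: nom -37.700 → Σnom=-37.700; wc +0.280/-0.280 → slack +0.280/-0.280; half-tol=0.280, Σhalf²=0.078400
  -B: nom -10.200 → Σnom=-47.900; wc +0.380/-0.380 → slack +0.660/-0.660; half-tol=0.380, Σhalf²=0.222800
  -C: nom -34.800 → Σnom=-82.700; wc +0.467/-0.467 → slack +1.127/-1.127; half-tol=0.467, Σhalf²=0.440889
  +D: nom +11.700 → Σnom=-71.000; wc +0.310/-0.060 → slack +1.437/-1.187; half-tol=0.185, Σhalf²=0.475114
  -E: nom -43.070 → Σnom=-114.070; wc +0.342/-0.020 → slack +1.779/-1.207; half-tol=0.181, Σhalf²=0.507875
  -F: nom -41.450 → Σnom=-155.520; wc +0.161/-0.140 → slack +1.940/-1.347; half-tol=0.151, Σhalf²=0.530525
  -G: nom -31.500 → Σnom=-187.020; wc +0.150/-0.190 → slack +2.090/-1.537; half-tol=0.170, Σhalf²=0.559425
  -H: nom -47.100 → Σnom=-234.120; wc +0.500/-0.081 → slack +2.590/-1.618; half-tol=0.290, Σhalf²=0.643816
Nominal = -234.120. Worst-case = [-234.120 - 1.618, -234.120 + 2.590] = [-235.738, -231.530]. RSS = √0.643816 = 0.802.

nominal=-234.120 wc=[-235.738,-231.530] rss=0.802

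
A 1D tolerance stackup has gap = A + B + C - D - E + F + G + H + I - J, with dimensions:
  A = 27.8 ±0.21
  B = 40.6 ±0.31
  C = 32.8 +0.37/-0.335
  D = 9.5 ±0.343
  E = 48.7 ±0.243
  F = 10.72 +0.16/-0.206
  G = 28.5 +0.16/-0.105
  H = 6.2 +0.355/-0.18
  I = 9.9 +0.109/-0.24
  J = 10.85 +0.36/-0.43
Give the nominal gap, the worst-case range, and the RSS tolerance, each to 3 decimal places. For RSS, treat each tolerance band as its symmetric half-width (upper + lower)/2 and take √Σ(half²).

nominal=87.470 wc=[84.938,90.160] rss=0.866

Stack each dimension's contribution:
  +A: nom +27.800 → Σnom=27.800; wc +0.210/-0.210 → slack +0.210/-0.210; half-tol=0.210, Σhalf²=0.044100
  +B: nom +40.600 → Σnom=68.400; wc +0.310/-0.310 → slack +0.520/-0.520; half-tol=0.310, Σhalf²=0.140200
  +C: nom +32.800 → Σnom=101.200; wc +0.370/-0.335 → slack +0.890/-0.855; half-tol=0.353, Σhalf²=0.264456
  -D: nom -9.500 → Σnom=91.700; wc +0.343/-0.343 → slack +1.233/-1.198; half-tol=0.343, Σhalf²=0.382105
  -E: nom -48.700 → Σnom=43.000; wc +0.243/-0.243 → slack +1.476/-1.441; half-tol=0.243, Σhalf²=0.441154
  +F: nom +10.720 → Σnom=53.720; wc +0.160/-0.206 → slack +1.636/-1.647; half-tol=0.183, Σhalf²=0.474643
  +G: nom +28.500 → Σnom=82.220; wc +0.160/-0.105 → slack +1.796/-1.752; half-tol=0.133, Σhalf²=0.492200
  +H: nom +6.200 → Σnom=88.420; wc +0.355/-0.180 → slack +2.151/-1.932; half-tol=0.267, Σhalf²=0.563756
  +I: nom +9.900 → Σnom=98.320; wc +0.109/-0.240 → slack +2.260/-2.172; half-tol=0.174, Σhalf²=0.594206
  -J: nom -10.850 → Σnom=87.470; wc +0.430/-0.360 → slack +2.690/-2.532; half-tol=0.395, Σhalf²=0.750231
Nominal = 87.470. Worst-case = [87.470 - 2.532, 87.470 + 2.690] = [84.938, 90.160]. RSS = √0.750231 = 0.866.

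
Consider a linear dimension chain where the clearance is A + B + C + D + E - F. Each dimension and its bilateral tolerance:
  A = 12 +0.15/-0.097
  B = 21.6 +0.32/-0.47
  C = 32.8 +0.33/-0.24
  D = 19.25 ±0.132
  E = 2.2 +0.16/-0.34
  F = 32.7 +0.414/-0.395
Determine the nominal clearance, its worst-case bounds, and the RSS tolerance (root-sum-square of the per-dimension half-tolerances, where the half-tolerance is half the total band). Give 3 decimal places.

Stack each dimension's contribution:
  +A: nom +12.000 → Σnom=12.000; wc +0.150/-0.097 → slack +0.150/-0.097; half-tol=0.123, Σhalf²=0.015252
  +B: nom +21.600 → Σnom=33.600; wc +0.320/-0.470 → slack +0.470/-0.567; half-tol=0.395, Σhalf²=0.171277
  +C: nom +32.800 → Σnom=66.400; wc +0.330/-0.240 → slack +0.800/-0.807; half-tol=0.285, Σhalf²=0.252502
  +D: nom +19.250 → Σnom=85.650; wc +0.132/-0.132 → slack +0.932/-0.939; half-tol=0.132, Σhalf²=0.269926
  +E: nom +2.200 → Σnom=87.850; wc +0.160/-0.340 → slack +1.092/-1.279; half-tol=0.250, Σhalf²=0.332426
  -F: nom -32.700 → Σnom=55.150; wc +0.395/-0.414 → slack +1.487/-1.693; half-tol=0.404, Σhalf²=0.496047
Nominal = 55.150. Worst-case = [55.150 - 1.693, 55.150 + 1.487] = [53.457, 56.637]. RSS = √0.496047 = 0.704.

nominal=55.150 wc=[53.457,56.637] rss=0.704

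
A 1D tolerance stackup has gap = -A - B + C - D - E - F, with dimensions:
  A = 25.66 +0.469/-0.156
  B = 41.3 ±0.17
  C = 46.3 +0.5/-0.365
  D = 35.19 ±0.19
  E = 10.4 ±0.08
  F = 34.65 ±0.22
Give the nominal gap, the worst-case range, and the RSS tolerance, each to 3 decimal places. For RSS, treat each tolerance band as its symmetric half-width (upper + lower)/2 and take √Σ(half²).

Stack each dimension's contribution:
  -A: nom -25.660 → Σnom=-25.660; wc +0.156/-0.469 → slack +0.156/-0.469; half-tol=0.312, Σhalf²=0.097656
  -B: nom -41.300 → Σnom=-66.960; wc +0.170/-0.170 → slack +0.326/-0.639; half-tol=0.170, Σhalf²=0.126556
  +C: nom +46.300 → Σnom=-20.660; wc +0.500/-0.365 → slack +0.826/-1.004; half-tol=0.432, Σhalf²=0.313613
  -D: nom -35.190 → Σnom=-55.850; wc +0.190/-0.190 → slack +1.016/-1.194; half-tol=0.190, Σhalf²=0.349713
  -E: nom -10.400 → Σnom=-66.250; wc +0.080/-0.080 → slack +1.096/-1.274; half-tol=0.080, Σhalf²=0.356113
  -F: nom -34.650 → Σnom=-100.900; wc +0.220/-0.220 → slack +1.316/-1.494; half-tol=0.220, Σhalf²=0.404513
Nominal = -100.900. Worst-case = [-100.900 - 1.494, -100.900 + 1.316] = [-102.394, -99.584]. RSS = √0.404513 = 0.636.

nominal=-100.900 wc=[-102.394,-99.584] rss=0.636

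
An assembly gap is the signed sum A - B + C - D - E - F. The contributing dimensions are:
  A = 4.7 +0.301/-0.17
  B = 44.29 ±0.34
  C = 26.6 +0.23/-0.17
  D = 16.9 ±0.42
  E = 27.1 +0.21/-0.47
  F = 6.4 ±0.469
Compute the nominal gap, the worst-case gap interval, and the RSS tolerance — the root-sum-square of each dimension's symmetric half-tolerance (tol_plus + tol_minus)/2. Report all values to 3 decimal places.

nominal=-63.390 wc=[-65.169,-61.160] rss=0.850

Stack each dimension's contribution:
  +A: nom +4.700 → Σnom=4.700; wc +0.301/-0.170 → slack +0.301/-0.170; half-tol=0.235, Σhalf²=0.055460
  -B: nom -44.290 → Σnom=-39.590; wc +0.340/-0.340 → slack +0.641/-0.510; half-tol=0.340, Σhalf²=0.171060
  +C: nom +26.600 → Σnom=-12.990; wc +0.230/-0.170 → slack +0.871/-0.680; half-tol=0.200, Σhalf²=0.211060
  -D: nom -16.900 → Σnom=-29.890; wc +0.420/-0.420 → slack +1.291/-1.100; half-tol=0.420, Σhalf²=0.387460
  -E: nom -27.100 → Σnom=-56.990; wc +0.470/-0.210 → slack +1.761/-1.310; half-tol=0.340, Σhalf²=0.503060
  -F: nom -6.400 → Σnom=-63.390; wc +0.469/-0.469 → slack +2.230/-1.779; half-tol=0.469, Σhalf²=0.723021
Nominal = -63.390. Worst-case = [-63.390 - 1.779, -63.390 + 2.230] = [-65.169, -61.160]. RSS = √0.723021 = 0.850.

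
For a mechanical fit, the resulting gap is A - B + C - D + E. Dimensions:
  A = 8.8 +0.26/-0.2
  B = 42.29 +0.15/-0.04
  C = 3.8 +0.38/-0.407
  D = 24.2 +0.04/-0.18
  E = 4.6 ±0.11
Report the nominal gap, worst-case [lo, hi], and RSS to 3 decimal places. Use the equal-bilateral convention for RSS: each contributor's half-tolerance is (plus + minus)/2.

Stack each dimension's contribution:
  +A: nom +8.800 → Σnom=8.800; wc +0.260/-0.200 → slack +0.260/-0.200; half-tol=0.230, Σhalf²=0.052900
  -B: nom -42.290 → Σnom=-33.490; wc +0.040/-0.150 → slack +0.300/-0.350; half-tol=0.095, Σhalf²=0.061925
  +C: nom +3.800 → Σnom=-29.690; wc +0.380/-0.407 → slack +0.680/-0.757; half-tol=0.393, Σhalf²=0.216767
  -D: nom -24.200 → Σnom=-53.890; wc +0.180/-0.040 → slack +0.860/-0.797; half-tol=0.110, Σhalf²=0.228867
  +E: nom +4.600 → Σnom=-49.290; wc +0.110/-0.110 → slack +0.970/-0.907; half-tol=0.110, Σhalf²=0.240967
Nominal = -49.290. Worst-case = [-49.290 - 0.907, -49.290 + 0.970] = [-50.197, -48.320]. RSS = √0.240967 = 0.491.

nominal=-49.290 wc=[-50.197,-48.320] rss=0.491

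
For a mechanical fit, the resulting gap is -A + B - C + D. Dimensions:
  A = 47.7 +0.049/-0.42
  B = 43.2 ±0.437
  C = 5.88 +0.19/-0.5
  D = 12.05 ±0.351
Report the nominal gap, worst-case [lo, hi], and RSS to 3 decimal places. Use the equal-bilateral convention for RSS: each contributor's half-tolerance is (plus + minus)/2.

Stack each dimension's contribution:
  -A: nom -47.700 → Σnom=-47.700; wc +0.420/-0.049 → slack +0.420/-0.049; half-tol=0.234, Σhalf²=0.054990
  +B: nom +43.200 → Σnom=-4.500; wc +0.437/-0.437 → slack +0.857/-0.486; half-tol=0.437, Σhalf²=0.245959
  -C: nom -5.880 → Σnom=-10.380; wc +0.500/-0.190 → slack +1.357/-0.676; half-tol=0.345, Σhalf²=0.364984
  +D: nom +12.050 → Σnom=1.670; wc +0.351/-0.351 → slack +1.708/-1.027; half-tol=0.351, Σhalf²=0.488185
Nominal = 1.670. Worst-case = [1.670 - 1.027, 1.670 + 1.708] = [0.643, 3.378]. RSS = √0.488185 = 0.699.

nominal=1.670 wc=[0.643,3.378] rss=0.699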